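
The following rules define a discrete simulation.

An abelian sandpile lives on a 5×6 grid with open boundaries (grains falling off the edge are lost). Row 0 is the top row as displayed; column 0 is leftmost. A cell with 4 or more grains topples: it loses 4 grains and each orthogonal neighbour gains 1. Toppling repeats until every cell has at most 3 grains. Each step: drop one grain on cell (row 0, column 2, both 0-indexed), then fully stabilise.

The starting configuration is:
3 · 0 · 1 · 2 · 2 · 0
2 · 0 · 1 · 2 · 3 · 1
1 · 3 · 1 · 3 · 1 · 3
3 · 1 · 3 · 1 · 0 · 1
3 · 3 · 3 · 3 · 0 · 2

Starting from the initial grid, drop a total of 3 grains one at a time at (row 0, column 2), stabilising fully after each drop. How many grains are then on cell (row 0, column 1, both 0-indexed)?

step 0: 3 · 0 · 1 · 2 · 2 · 0
2 · 0 · 1 · 2 · 3 · 1
1 · 3 · 1 · 3 · 1 · 3
3 · 1 · 3 · 1 · 0 · 1
3 · 3 · 3 · 3 · 0 · 2
step 1: 3 · 0 · 2 · 2 · 2 · 0
2 · 0 · 1 · 2 · 3 · 1
1 · 3 · 1 · 3 · 1 · 3
3 · 1 · 3 · 1 · 0 · 1
3 · 3 · 3 · 3 · 0 · 2
step 2: 3 · 0 · 3 · 2 · 2 · 0
2 · 0 · 1 · 2 · 3 · 1
1 · 3 · 1 · 3 · 1 · 3
3 · 1 · 3 · 1 · 0 · 1
3 · 3 · 3 · 3 · 0 · 2
step 3: 3 · 1 · 0 · 3 · 2 · 0
2 · 0 · 2 · 2 · 3 · 1
1 · 3 · 1 · 3 · 1 · 3
3 · 1 · 3 · 1 · 0 · 1
3 · 3 · 3 · 3 · 0 · 2

1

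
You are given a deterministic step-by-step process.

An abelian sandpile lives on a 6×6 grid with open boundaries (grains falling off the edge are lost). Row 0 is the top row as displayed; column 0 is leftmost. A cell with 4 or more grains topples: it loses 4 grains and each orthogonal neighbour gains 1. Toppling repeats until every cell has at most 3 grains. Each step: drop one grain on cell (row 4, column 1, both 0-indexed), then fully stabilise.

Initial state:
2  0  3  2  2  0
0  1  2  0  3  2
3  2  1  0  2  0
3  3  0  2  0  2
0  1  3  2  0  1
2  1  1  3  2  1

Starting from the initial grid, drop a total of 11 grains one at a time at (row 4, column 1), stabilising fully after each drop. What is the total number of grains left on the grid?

0) 2  0  3  2  2  0
0  1  2  0  3  2
3  2  1  0  2  0
3  3  0  2  0  2
0  1  3  2  0  1
2  1  1  3  2  1
1) 2  0  3  2  2  0
0  1  2  0  3  2
3  2  1  0  2  0
3  3  0  2  0  2
0  2  3  2  0  1
2  1  1  3  2  1
2) 2  0  3  2  2  0
0  1  2  0  3  2
3  2  1  0  2  0
3  3  0  2  0  2
0  3  3  2  0  1
2  1  1  3  2  1
3) 2  0  3  2  2  0
1  2  2  0  3  2
1  0  2  0  2  0
1  2  2  2  0  2
2  2  0  3  0  1
2  2  2  3  2  1
4) 2  0  3  2  2  0
1  2  2  0  3  2
1  0  2  0  2  0
1  2  2  2  0  2
2  3  0  3  0  1
2  2  2  3  2  1
5) 2  0  3  2  2  0
1  2  2  0  3  2
1  0  2  0  2  0
1  3  2  2  0  2
3  0  1  3  0  1
2  3  2  3  2  1
6) 2  0  3  2  2  0
1  2  2  0  3  2
1  0  2  0  2  0
1  3  2  2  0  2
3  1  1  3  0  1
2  3  2  3  2  1
7) 2  0  3  2  2  0
1  2  2  0  3  2
1  0  2  0  2  0
1  3  2  2  0  2
3  2  1  3  0  1
2  3  2  3  2  1
8) 2  0  3  2  2  0
1  2  2  0  3  2
1  0  2  0  2  0
1  3  2  2  0  2
3  3  1  3  0  1
2  3  2  3  2  1
9) 2  0  3  2  2  0
1  2  2  0  3  2
1  1  2  0  2  0
3  0  3  2  0  2
1  3  2  3  0  1
0  1  3  3  2  1
10) 2  0  3  2  2  0
1  2  2  0  3  2
1  1  2  0  2  0
3  1  3  2  0  2
2  0  3  3  0  1
0  2  3  3  2  1
11) 2  0  3  2  2  0
1  2  2  0  3  2
1  1  2  0  2  0
3  1  3  2  0  2
2  1  3  3  0  1
0  2  3  3  2  1

57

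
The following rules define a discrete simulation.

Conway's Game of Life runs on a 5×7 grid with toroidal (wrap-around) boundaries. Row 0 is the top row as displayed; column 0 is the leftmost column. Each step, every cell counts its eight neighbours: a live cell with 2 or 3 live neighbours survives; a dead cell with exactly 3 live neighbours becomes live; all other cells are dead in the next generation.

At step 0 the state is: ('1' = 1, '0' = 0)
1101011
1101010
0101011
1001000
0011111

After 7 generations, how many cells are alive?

4

gen 0: 1101011
1101010
0101011
1001000
0011111
gen 1: 0000000
0001000
0101010
1100000
0000000
gen 2: 0000000
0010100
1100100
1110000
0000000
gen 3: 0000000
0101000
1000000
1010000
0100000
gen 4: 0010000
0000000
1010000
1000000
0100000
gen 5: 0000000
0100000
0100000
1000000
0100000
gen 6: 0000000
0000000
1100000
1100000
0000000
gen 7: 0000000
0000000
1100000
1100000
0000000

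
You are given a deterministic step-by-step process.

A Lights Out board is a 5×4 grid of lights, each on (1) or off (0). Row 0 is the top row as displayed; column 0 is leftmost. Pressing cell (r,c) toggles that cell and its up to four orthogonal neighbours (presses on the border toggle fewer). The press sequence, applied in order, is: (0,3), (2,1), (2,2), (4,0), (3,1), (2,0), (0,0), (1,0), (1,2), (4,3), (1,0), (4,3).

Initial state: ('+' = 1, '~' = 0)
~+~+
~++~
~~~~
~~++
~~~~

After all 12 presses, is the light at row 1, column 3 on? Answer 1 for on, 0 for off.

0

[0] ~+~+
~++~
~~~~
~~++
~~~~
[1] ~++~
~+++
~~~~
~~++
~~~~
[2] ~++~
~~++
+++~
~+++
~~~~
[3] ~++~
~~~+
+~~+
~+~+
~~~~
[4] ~++~
~~~+
+~~+
++~+
++~~
[5] ~++~
~~~+
++~+
~~++
+~~~
[6] ~++~
+~~+
~~~+
+~++
+~~~
[7] +~+~
~~~+
~~~+
+~++
+~~~
[8] ~~+~
++~+
+~~+
+~++
+~~~
[9] ~~~~
+~+~
+~++
+~++
+~~~
[10] ~~~~
+~+~
+~++
+~+~
+~++
[11] +~~~
~++~
~~++
+~+~
+~++
[12] +~~~
~++~
~~++
+~++
+~~~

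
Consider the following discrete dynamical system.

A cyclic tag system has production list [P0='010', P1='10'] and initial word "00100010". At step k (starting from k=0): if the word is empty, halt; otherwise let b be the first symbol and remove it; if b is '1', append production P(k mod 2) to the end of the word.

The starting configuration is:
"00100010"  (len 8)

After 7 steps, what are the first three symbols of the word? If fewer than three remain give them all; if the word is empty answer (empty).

t=0: "00100010"  (len 8)
t=1: "0100010"  (len 7)
t=2: "100010"  (len 6)
t=3: "00010010"  (len 8)
t=4: "0010010"  (len 7)
t=5: "010010"  (len 6)
t=6: "10010"  (len 5)
t=7: "0010010"  (len 7)

001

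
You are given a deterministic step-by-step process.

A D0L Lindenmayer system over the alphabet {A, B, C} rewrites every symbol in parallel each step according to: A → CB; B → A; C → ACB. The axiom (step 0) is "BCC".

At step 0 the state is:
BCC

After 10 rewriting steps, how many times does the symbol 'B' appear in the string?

t=0: BCC
t=1: AACBACB
t=2: CBCBACBACBACBA
t=3: ACBAACBACBACBACBACBACBACBACB
t=4: CBACBACBCBACBACBACBACBACBACBACBACBACBACBACBACBACBACBACBA
t=5: ACBACBACBACBACBAACBACBACBACBACBACBACBACBACBACBACBACBACBACBACBACBACBACBACBACBACBACBACBACBACBACBACBACBACBACBACBACB
t=6: CBACBACBACBACBACBACBACBACBACBACBCBACBACBACBACBACBACBACBACB…ACBACBACBACBACBACBACBACBACBACBACBACBACBACBACBACBACBACBACBA  (len 224)
t=7: ACBACBACBACBACBACBACBACBACBACBACBACBACBACBACBACBACBACBACBA…BACBACBACBACBACBACBACBACBACBACBACBACBACBACBACBACBACBACBACB  (len 448)
t=8: CBACBACBACBACBACBACBACBACBACBACBACBACBACBACBACBACBACBACBAC…ACBACBACBACBACBACBACBACBACBACBACBACBACBACBACBACBACBACBACBA  (len 896)
t=9: ACBACBACBACBACBACBACBACBACBACBACBACBACBACBACBACBACBACBACBA…BACBACBACBACBACBACBACBACBACBACBACBACBACBACBACBACBACBACBACB  (len 1792)
t=10: CBACBACBACBACBACBACBACBACBACBACBACBACBACBACBACBACBACBACBAC…ACBACBACBACBACBACBACBACBACBACBACBACBACBACBACBACBACBACBACBA  (len 3584)

1195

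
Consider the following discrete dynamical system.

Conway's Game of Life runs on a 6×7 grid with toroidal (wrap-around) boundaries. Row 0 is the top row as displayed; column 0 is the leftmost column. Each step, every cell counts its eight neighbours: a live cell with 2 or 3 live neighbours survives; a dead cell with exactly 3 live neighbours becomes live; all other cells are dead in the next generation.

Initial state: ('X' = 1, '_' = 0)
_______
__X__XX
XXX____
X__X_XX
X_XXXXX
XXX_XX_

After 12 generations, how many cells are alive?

t=0: _______
__X__XX
XXX____
X__X_XX
X_XXXXX
XXX_XX_
t=1: X_XXX__
X_X___X
__XXX__
_______
_______
X_X____
t=2: X_X____
X____XX
_XXX___
___X___
_______
__X____
t=3: X______
X__X__X
XXXXX_X
___X___
_______
_X_____
t=4: XX____X
___XXX_
_X__XXX
XX_XX__
_______
_______
t=5: X___XXX
_XXX___
_X____X
XXXXX_X
_______
X______
t=6: X_XXXXX
_XXXX__
____XXX
_XXX_XX
__XX__X
X____X_
t=7: X______
_X_____
______X
_X_____
___X___
X______
t=8: XX_____
X______
X______
_______
_______
_______
t=9: XX_____
X_____X
_______
_______
_______
_______
t=10: XX____X
XX____X
_______
_______
_______
_______
t=11: _X____X
_X____X
X______
_______
_______
X______
t=12: _X____X
_X____X
X______
_______
_______
X______

6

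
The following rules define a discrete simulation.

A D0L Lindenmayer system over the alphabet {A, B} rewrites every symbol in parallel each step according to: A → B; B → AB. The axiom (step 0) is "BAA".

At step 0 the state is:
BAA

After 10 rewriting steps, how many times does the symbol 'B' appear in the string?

0) BAA
1) ABBB
2) BABABAB
3) ABBABBABBAB
4) BABABBABABBABABBAB
5) ABBABBABABBABBABABBABBABABBAB
6) BABABBABABBABBABABBABABBABBABABBABABBABBABABBAB
7) ABBABBABABBABBABABBABABBABBABABBABBABABBABABBABBABABBABBABABBABABBABBABABBAB
8) BABABBABABBABBABABBABABBABBABABBABBABABBABABBABBABABBABABB…BABBABABBABABBABBABABBABABBABBABABBABBABABBABABBABBABABBAB  (len 123)
9) ABBABBABABBABBABABBABABBABBABABBABBABABBABABBABBABABBABABB…BABBABABBABABBABBABABBABABBABBABABBABBABABBABABBABBABABBAB  (len 199)
10) BABABBABABBABBABABBABABBABBABABBABBABABBABABBABBABABBABABB…BABBABABBABABBABBABABBABABBABBABABBABBABABBABABBABBABABBAB  (len 322)

199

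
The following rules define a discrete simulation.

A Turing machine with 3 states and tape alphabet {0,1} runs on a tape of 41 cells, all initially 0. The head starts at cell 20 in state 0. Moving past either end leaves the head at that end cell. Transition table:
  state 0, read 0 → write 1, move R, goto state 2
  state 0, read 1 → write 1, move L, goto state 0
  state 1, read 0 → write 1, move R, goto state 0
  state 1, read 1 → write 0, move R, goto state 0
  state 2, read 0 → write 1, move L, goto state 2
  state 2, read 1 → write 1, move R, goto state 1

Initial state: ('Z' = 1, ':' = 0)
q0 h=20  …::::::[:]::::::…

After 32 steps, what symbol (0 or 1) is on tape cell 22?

1

0) q0 h=20  …::::::[:]::::::…
1) q2 h=21  …:::::Z[:]::::::…
2) q2 h=20  …::::::[Z]Z:::::…
3) q1 h=21  …:::::Z[Z]::::::…
4) q0 h=22  …::::Z:[:]::::::…
5) q2 h=23  …:::Z:Z[:]::::::…
6) q2 h=22  …::::Z:[Z]Z:::::…
7) q1 h=23  …:::Z:Z[Z]::::::…
8) q0 h=24  …::Z:Z:[:]::::::…
9) q2 h=25  …:Z:Z:Z[:]::::::…
10) q2 h=24  …::Z:Z:[Z]Z:::::…
11) q1 h=25  …:Z:Z:Z[Z]::::::…
12) q0 h=26  …Z:Z:Z:[:]::::::…
13) q2 h=27  …:Z:Z:Z[:]::::::…
14) q2 h=26  …Z:Z:Z:[Z]Z:::::…
15) q1 h=27  …:Z:Z:Z[Z]::::::…
16) q0 h=28  …Z:Z:Z:[:]::::::…
17) q2 h=29  …:Z:Z:Z[:]::::::…
18) q2 h=28  …Z:Z:Z:[Z]Z:::::…
19) q1 h=29  …:Z:Z:Z[Z]::::::…
20) q0 h=30  …Z:Z:Z:[:]::::::…
21) q2 h=31  …:Z:Z:Z[:]::::::…
22) q2 h=30  …Z:Z:Z:[Z]Z:::::…
23) q1 h=31  …:Z:Z:Z[Z]::::::…
24) q0 h=32  …Z:Z:Z:[:]::::::…
25) q2 h=33  …:Z:Z:Z[:]::::::…
26) q2 h=32  …Z:Z:Z:[Z]Z:::::…
27) q1 h=33  …:Z:Z:Z[Z]::::::…
28) q0 h=34  …Z:Z:Z:[:]::::::|
29) q2 h=35  …:Z:Z:Z[:]:::::|
30) q2 h=34  …Z:Z:Z:[Z]Z:::::|
31) q1 h=35  …:Z:Z:Z[Z]:::::|
32) q0 h=36  …Z:Z:Z:[:]::::|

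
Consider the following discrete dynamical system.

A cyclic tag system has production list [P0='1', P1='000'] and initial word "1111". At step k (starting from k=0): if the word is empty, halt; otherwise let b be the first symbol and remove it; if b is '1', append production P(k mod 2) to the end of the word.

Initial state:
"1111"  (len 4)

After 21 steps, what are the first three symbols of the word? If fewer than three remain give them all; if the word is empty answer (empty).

k=0  "1111"  (len 4)
k=1  "1111"  (len 4)
k=2  "111000"  (len 6)
k=3  "110001"  (len 6)
k=4  "10001000"  (len 8)
k=5  "00010001"  (len 8)
k=6  "0010001"  (len 7)
k=7  "010001"  (len 6)
k=8  "10001"  (len 5)
k=9  "00011"  (len 5)
k=10  "0011"  (len 4)
k=11  "011"  (len 3)
k=12  "11"  (len 2)
k=13  "11"  (len 2)
k=14  "1000"  (len 4)
k=15  "0001"  (len 4)
k=16  "001"  (len 3)
k=17  "01"  (len 2)
k=18  "1"  (len 1)
k=19  "1"  (len 1)
k=20  "000"  (len 3)
k=21  "00"  (len 2)

00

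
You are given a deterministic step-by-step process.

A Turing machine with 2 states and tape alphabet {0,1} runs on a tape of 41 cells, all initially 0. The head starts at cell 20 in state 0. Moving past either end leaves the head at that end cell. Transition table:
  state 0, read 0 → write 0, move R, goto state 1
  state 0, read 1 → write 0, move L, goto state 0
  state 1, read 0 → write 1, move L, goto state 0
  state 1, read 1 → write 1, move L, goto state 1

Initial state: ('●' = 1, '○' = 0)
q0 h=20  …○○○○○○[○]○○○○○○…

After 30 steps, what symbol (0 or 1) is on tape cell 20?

k=0  q0 h=20  …○○○○○○[○]○○○○○○…
k=1  q1 h=21  …○○○○○○[○]○○○○○○…
k=2  q0 h=20  …○○○○○○[○]●○○○○○…
k=3  q1 h=21  …○○○○○○[●]○○○○○○…
k=4  q1 h=20  …○○○○○○[○]●○○○○○…
k=5  q0 h=19  …○○○○○○[○]●●○○○○…
k=6  q1 h=20  …○○○○○○[●]●○○○○○…
k=7  q1 h=19  …○○○○○○[○]●●○○○○…
k=8  q0 h=18  …○○○○○○[○]●●●○○○…
k=9  q1 h=19  …○○○○○○[●]●●○○○○…
k=10  q1 h=18  …○○○○○○[○]●●●○○○…
k=11  q0 h=17  …○○○○○○[○]●●●●○○…
k=12  q1 h=18  …○○○○○○[●]●●●○○○…
k=13  q1 h=17  …○○○○○○[○]●●●●○○…
k=14  q0 h=16  …○○○○○○[○]●●●●●○…
k=15  q1 h=17  …○○○○○○[●]●●●●○○…
k=16  q1 h=16  …○○○○○○[○]●●●●●○…
k=17  q0 h=15  …○○○○○○[○]●●●●●●…
k=18  q1 h=16  …○○○○○○[●]●●●●●○…
k=19  q1 h=15  …○○○○○○[○]●●●●●●…
k=20  q0 h=14  …○○○○○○[○]●●●●●●…
k=21  q1 h=15  …○○○○○○[●]●●●●●●…
k=22  q1 h=14  …○○○○○○[○]●●●●●●…
k=23  q0 h=13  …○○○○○○[○]●●●●●●…
k=24  q1 h=14  …○○○○○○[●]●●●●●●…
k=25  q1 h=13  …○○○○○○[○]●●●●●●…
k=26  q0 h=12  …○○○○○○[○]●●●●●●…
k=27  q1 h=13  …○○○○○○[●]●●●●●●…
k=28  q1 h=12  …○○○○○○[○]●●●●●●…
k=29  q0 h=11  …○○○○○○[○]●●●●●●…
k=30  q1 h=12  …○○○○○○[●]●●●●●●…

1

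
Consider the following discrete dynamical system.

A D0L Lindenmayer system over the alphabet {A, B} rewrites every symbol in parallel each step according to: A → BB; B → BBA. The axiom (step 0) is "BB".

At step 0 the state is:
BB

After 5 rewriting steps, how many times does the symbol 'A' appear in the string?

88

k=0  BB
k=1  BBABBA
k=2  BBABBABBBBABBABB
k=3  BBABBABBBBABBABBBBABBABBABBABBBBABBABBBBABBA
k=4  BBABBABBBBABBABBBBABBABBABBABBBBABBABBBBABBABBABBABBBBABBABBBBABBABBBBABBABBBBABBABBABBABBBBABBABBBBABBABBABBABBBBABBABB
k=5  BBABBABBBBABBABBBBABBABBABBABBBBABBABBBBABBABBABBABBBBABBA…ABBABBBBABBABBBBABBABBBBABBABBBBABBABBABBABBBBABBABBBBABBA  (len 328)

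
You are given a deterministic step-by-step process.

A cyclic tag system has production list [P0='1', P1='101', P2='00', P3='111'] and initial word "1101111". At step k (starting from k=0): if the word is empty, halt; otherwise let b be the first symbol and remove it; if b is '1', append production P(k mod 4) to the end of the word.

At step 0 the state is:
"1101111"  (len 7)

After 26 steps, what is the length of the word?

[0] "1101111"  (len 7)
[1] "1011111"  (len 7)
[2] "011111101"  (len 9)
[3] "11111101"  (len 8)
[4] "1111101111"  (len 10)
[5] "1111011111"  (len 10)
[6] "111011111101"  (len 12)
[7] "1101111110100"  (len 13)
[8] "101111110100111"  (len 15)
[9] "011111101001111"  (len 15)
[10] "11111101001111"  (len 14)
[11] "111110100111100"  (len 15)
[12] "11110100111100111"  (len 17)
[13] "11101001111001111"  (len 17)
[14] "1101001111001111101"  (len 19)
[15] "10100111100111110100"  (len 20)
[16] "0100111100111110100111"  (len 22)
[17] "100111100111110100111"  (len 21)
[18] "00111100111110100111101"  (len 23)
[19] "0111100111110100111101"  (len 22)
[20] "111100111110100111101"  (len 21)
[21] "111001111101001111011"  (len 21)
[22] "11001111101001111011101"  (len 23)
[23] "100111110100111101110100"  (len 24)
[24] "00111110100111101110100111"  (len 26)
[25] "0111110100111101110100111"  (len 25)
[26] "111110100111101110100111"  (len 24)

24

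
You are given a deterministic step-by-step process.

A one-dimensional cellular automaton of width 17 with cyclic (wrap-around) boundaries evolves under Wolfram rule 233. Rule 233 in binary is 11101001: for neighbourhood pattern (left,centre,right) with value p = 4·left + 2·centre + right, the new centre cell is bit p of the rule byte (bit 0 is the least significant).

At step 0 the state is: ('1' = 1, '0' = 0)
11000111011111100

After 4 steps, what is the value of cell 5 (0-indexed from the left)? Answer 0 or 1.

t=0: 11000111011111100
t=1: 11010111111111100
t=2: 11101111111111100
t=3: 11111111111111100
t=4: 11111111111111100

1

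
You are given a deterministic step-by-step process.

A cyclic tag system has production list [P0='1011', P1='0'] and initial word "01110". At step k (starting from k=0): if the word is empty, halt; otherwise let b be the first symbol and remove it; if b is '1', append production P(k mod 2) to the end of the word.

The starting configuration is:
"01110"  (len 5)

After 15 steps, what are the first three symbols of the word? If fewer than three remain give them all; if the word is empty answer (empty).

101

step 0: "01110"  (len 5)
step 1: "1110"  (len 4)
step 2: "1100"  (len 4)
step 3: "1001011"  (len 7)
step 4: "0010110"  (len 7)
step 5: "010110"  (len 6)
step 6: "10110"  (len 5)
step 7: "01101011"  (len 8)
step 8: "1101011"  (len 7)
step 9: "1010111011"  (len 10)
step 10: "0101110110"  (len 10)
step 11: "101110110"  (len 9)
step 12: "011101100"  (len 9)
step 13: "11101100"  (len 8)
step 14: "11011000"  (len 8)
step 15: "10110001011"  (len 11)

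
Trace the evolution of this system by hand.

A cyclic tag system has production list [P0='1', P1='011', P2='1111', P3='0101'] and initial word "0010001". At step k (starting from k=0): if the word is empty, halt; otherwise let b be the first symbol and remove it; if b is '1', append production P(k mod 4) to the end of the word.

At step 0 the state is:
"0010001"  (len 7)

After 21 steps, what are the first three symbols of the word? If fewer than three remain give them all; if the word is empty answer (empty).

0) "0010001"  (len 7)
1) "010001"  (len 6)
2) "10001"  (len 5)
3) "00011111"  (len 8)
4) "0011111"  (len 7)
5) "011111"  (len 6)
6) "11111"  (len 5)
7) "11111111"  (len 8)
8) "11111110101"  (len 11)
9) "11111101011"  (len 11)
10) "1111101011011"  (len 13)
11) "1111010110111111"  (len 16)
12) "1110101101111110101"  (len 19)
13) "1101011011111101011"  (len 19)
14) "101011011111101011011"  (len 21)
15) "010110111111010110111111"  (len 24)
16) "10110111111010110111111"  (len 23)
17) "01101111110101101111111"  (len 23)
18) "1101111110101101111111"  (len 22)
19) "1011111101011011111111111"  (len 25)
20) "0111111010110111111111110101"  (len 28)
21) "111111010110111111111110101"  (len 27)

111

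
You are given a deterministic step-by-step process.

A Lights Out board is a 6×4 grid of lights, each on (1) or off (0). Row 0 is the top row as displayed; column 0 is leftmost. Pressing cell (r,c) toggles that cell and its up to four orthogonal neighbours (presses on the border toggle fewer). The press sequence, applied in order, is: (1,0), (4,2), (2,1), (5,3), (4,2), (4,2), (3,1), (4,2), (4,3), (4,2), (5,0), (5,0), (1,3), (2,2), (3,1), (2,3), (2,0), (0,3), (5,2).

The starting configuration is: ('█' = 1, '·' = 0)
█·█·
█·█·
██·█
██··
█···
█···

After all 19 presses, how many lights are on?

step 0: █·█·
█·█·
██·█
██··
█···
█···
step 1: ··█·
·██·
·█·█
██··
█···
█···
step 2: ··█·
·██·
·█·█
███·
████
█·█·
step 3: ··█·
··█·
█·██
█·█·
████
█·█·
step 4: ··█·
··█·
█·██
█·█·
███·
█··█
step 5: ··█·
··█·
█·██
█···
█··█
█·██
step 6: ··█·
··█·
█·██
█·█·
███·
█··█
step 7: ··█·
··█·
████
·█··
█·█·
█··█
step 8: ··█·
··█·
████
·██·
██·█
█·██
step 9: ··█·
··█·
████
·███
███·
█·█·
step 10: ··█·
··█·
████
·█·█
█··█
█···
step 11: ··█·
··█·
████
·█·█
···█
·█··
step 12: ··█·
··█·
████
·█·█
█··█
█···
step 13: ··██
···█
███·
·█·█
█··█
█···
step 14: ··██
··██
█··█
·███
█··█
█···
step 15: ··██
··██
██·█
█··█
██·█
█···
step 16: ··██
··█·
███·
█···
██·█
█···
step 17: ··██
█·█·
··█·
····
██·█
█···
step 18: ····
█·██
··█·
····
██·█
█···
step 19: ····
█·██
··█·
····
████
████

12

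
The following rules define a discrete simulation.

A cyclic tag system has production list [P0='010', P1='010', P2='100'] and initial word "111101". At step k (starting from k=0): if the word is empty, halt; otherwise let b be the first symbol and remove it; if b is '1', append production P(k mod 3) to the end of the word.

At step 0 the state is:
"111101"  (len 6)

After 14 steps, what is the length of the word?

[0] "111101"  (len 6)
[1] "11101010"  (len 8)
[2] "1101010010"  (len 10)
[3] "101010010100"  (len 12)
[4] "01010010100010"  (len 14)
[5] "1010010100010"  (len 13)
[6] "010010100010100"  (len 15)
[7] "10010100010100"  (len 14)
[8] "0010100010100010"  (len 16)
[9] "010100010100010"  (len 15)
[10] "10100010100010"  (len 14)
[11] "0100010100010010"  (len 16)
[12] "100010100010010"  (len 15)
[13] "00010100010010010"  (len 17)
[14] "0010100010010010"  (len 16)

16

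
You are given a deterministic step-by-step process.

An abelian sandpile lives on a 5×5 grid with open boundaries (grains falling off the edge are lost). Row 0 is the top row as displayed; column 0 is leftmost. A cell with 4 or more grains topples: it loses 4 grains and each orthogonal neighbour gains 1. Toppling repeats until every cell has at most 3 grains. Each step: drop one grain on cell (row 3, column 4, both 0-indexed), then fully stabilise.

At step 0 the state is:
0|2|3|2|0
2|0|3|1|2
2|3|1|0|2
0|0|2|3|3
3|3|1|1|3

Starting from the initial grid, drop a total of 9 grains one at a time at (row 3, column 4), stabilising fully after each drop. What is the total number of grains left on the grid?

[0] 0|2|3|2|0
2|0|3|1|2
2|3|1|0|2
0|0|2|3|3
3|3|1|1|3
[1] 0|2|3|2|0
2|0|3|1|2
2|3|1|1|3
0|0|3|0|2
3|3|1|3|0
[2] 0|2|3|2|0
2|0|3|1|2
2|3|1|1|3
0|0|3|0|3
3|3|1|3|0
[3] 0|2|3|2|0
2|0|3|1|3
2|3|1|2|0
0|0|3|1|1
3|3|1|3|1
[4] 0|2|3|2|0
2|0|3|1|3
2|3|1|2|0
0|0|3|1|2
3|3|1|3|1
[5] 0|2|3|2|0
2|0|3|1|3
2|3|1|2|0
0|0|3|1|3
3|3|1|3|1
[6] 0|2|3|2|0
2|0|3|1|3
2|3|1|2|1
0|0|3|2|0
3|3|1|3|2
[7] 0|2|3|2|0
2|0|3|1|3
2|3|1|2|1
0|0|3|2|1
3|3|1|3|2
[8] 0|2|3|2|0
2|0|3|1|3
2|3|1|2|1
0|0|3|2|2
3|3|1|3|2
[9] 0|2|3|2|0
2|0|3|1|3
2|3|1|2|1
0|0|3|2|3
3|3|1|3|2

45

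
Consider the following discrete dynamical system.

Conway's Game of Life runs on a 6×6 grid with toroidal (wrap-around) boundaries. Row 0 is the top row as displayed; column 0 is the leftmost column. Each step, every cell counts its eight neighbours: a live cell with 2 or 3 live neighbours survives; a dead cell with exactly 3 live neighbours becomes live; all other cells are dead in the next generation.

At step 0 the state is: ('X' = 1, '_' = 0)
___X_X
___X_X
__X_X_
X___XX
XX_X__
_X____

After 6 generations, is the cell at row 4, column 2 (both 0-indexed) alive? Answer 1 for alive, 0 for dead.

0

0) ___X_X
___X_X
__X_X_
X___XX
XX_X__
_X____
1) X_X___
__XX_X
X_____
X_X_X_
_XX_X_
_X__X_
2) X_X_XX
X_XX_X
X_X_X_
X_X___
X_X_X_
X____X
3) __X___
__X___
X_X_X_
X_X___
X__X__
______
4) ______
__X___
__X__X
X_X___
_X____
______
5) ______
______
__XX__
X_X___
_X____
______
6) ______
______
_XXX__
__XX__
_X____
______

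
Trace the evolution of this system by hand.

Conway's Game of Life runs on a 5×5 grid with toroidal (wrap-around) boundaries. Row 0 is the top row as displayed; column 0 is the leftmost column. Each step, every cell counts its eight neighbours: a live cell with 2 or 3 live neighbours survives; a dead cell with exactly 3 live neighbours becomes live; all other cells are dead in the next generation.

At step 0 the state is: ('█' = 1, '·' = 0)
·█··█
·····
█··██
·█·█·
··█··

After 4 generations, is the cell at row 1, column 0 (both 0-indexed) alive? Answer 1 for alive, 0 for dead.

[0] ·█··█
·····
█··██
·█·█·
··█··
[1] ·····
···█·
█·███
██·█·
████·
[2] ·█·██
··██·
█····
·····
█··█·
[3] ██···
████·
·····
····█
█·██·
[4] ·····
█·█·█
█████
···██
█·██·

1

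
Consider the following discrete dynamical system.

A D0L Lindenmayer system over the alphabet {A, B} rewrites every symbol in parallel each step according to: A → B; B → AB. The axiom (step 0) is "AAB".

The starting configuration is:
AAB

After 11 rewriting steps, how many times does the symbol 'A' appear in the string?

199

gen 0: AAB
gen 1: BBAB
gen 2: ABABBAB
gen 3: BABBABABBAB
gen 4: ABBABABBABBABABBAB
gen 5: BABABBABBABABBABABBABBABABBAB
gen 6: ABBABBABABBABABBABBABABBABBABABBABABBABBABABBAB
gen 7: BABABBABABBABBABABBABBABABBABABBABBABABBABABBABBABABBABBABABBABABBABBABABBAB
gen 8: ABBABBABABBABBABABBABABBABBABABBABABBABBABABBABBABABBABABB…BABBABABBABABBABBABABBABABBABBABABBABBABABBABABBABBABABBAB  (len 123)
gen 9: BABABBABABBABBABABBABABBABBABABBABBABABBABABBABBABABBABBAB…BABBABABBABABBABBABABBABABBABBABABBABBABABBABABBABBABABBAB  (len 199)
gen 10: ABBABBABABBABBABABBABABBABBABABBABBABABBABABBABBABABBABABB…BABBABABBABABBABBABABBABABBABBABABBABBABABBABABBABBABABBAB  (len 322)
gen 11: BABABBABABBABBABABBABABBABBABABBABBABABBABABBABBABABBABABB…BABBABABBABABBABBABABBABABBABBABABBABBABABBABABBABBABABBAB  (len 521)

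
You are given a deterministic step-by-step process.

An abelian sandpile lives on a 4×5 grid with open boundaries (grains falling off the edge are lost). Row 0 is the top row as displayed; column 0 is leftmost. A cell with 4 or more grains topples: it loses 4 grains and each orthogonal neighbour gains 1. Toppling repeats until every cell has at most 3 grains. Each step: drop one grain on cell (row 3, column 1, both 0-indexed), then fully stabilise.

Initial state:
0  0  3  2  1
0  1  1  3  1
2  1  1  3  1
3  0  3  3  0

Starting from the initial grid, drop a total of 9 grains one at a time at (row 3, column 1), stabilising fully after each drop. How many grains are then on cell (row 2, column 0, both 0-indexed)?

gen 0: 0  0  3  2  1
0  1  1  3  1
2  1  1  3  1
3  0  3  3  0
gen 1: 0  0  3  2  1
0  1  1  3  1
2  1  1  3  1
3  1  3  3  0
gen 2: 0  0  3  2  1
0  1  1  3  1
2  1  1  3  1
3  2  3  3  0
gen 3: 0  0  3  2  1
0  1  1  3  1
2  1  1  3  1
3  3  3  3  0
gen 4: 0  0  3  3  1
0  1  2  0  2
3  2  3  1  2
0  2  1  1  1
gen 5: 0  0  3  3  1
0  1  2  0  2
3  2  3  1  2
0  3  1  1  1
gen 6: 0  0  3  3  1
0  1  2  0  2
3  3  3  1  2
1  0  2  1  1
gen 7: 0  0  3  3  1
0  1  2  0  2
3  3  3  1  2
1  1  2  1  1
gen 8: 0  0  3  3  1
0  1  2  0  2
3  3  3  1  2
1  2  2  1  1
gen 9: 0  0  3  3  1
0  1  2  0  2
3  3  3  1  2
1  3  2  1  1

3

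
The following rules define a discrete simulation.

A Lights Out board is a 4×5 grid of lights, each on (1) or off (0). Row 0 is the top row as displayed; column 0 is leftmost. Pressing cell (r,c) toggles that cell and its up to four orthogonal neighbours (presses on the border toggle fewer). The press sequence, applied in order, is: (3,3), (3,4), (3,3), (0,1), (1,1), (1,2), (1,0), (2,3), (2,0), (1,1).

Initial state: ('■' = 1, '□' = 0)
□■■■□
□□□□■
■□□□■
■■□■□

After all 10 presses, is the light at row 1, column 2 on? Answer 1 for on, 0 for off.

1

[0] □■■■□
□□□□■
■□□□■
■■□■□
[1] □■■■□
□□□□■
■□□■■
■■■□■
[2] □■■■□
□□□□■
■□□■□
■■■■□
[3] □■■■□
□□□□■
■□□□□
■■□□■
[4] ■□□■□
□■□□■
■□□□□
■■□□■
[5] ■■□■□
■□■□■
■■□□□
■■□□■
[6] ■■■■□
■■□■■
■■■□□
■■□□■
[7] □■■■□
□□□■■
□■■□□
■■□□■
[8] □■■■□
□□□□■
□■□■■
■■□■■
[9] □■■■□
■□□□■
■□□■■
□■□■■
[10] □□■■□
□■■□■
■■□■■
□■□■■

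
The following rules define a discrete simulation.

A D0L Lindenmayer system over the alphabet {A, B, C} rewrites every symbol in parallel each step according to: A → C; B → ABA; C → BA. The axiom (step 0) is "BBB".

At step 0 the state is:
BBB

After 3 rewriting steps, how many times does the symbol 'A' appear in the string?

12

step 0: BBB
step 1: ABAABAABA
step 2: CABACCABACCABAC
step 3: BACABACBABACABACBABACABACBA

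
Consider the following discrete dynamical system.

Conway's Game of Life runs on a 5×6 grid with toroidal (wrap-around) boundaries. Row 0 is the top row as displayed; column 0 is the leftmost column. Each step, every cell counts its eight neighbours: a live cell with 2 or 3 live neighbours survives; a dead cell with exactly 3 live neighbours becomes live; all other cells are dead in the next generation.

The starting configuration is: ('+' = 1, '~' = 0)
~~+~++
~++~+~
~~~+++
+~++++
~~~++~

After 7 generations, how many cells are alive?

20

[0] ~~+~++
~++~+~
~~~+++
+~++++
~~~++~
[1] ~++~~+
+++~~~
~~~~~~
+~+~~~
++~~~~
[2] ~~~~~+
+~+~~~
+~+~~~
+~~~~~
~~~~~+
[3] +~~~~+
+~~~~+
+~~~~+
++~~~+
+~~~~+
[4] ~+~~+~
~+~~+~
~~~~+~
~+~~+~
~~~~+~
[5] ~~~+++
~~~+++
~~~+++
~~~+++
~~~+++
[6] +~+~~~
+~+~~~
+~+~~~
+~+~~~
+~+~~~
[7] +~++~+
+~++~+
+~++~+
+~++~+
+~++~+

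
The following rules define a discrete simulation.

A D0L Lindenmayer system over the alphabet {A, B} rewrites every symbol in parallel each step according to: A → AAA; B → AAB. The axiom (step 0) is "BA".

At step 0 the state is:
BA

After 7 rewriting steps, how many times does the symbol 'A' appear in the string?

step 0: BA
step 1: AABAAA
step 2: AAAAAAAABAAAAAAAAA
step 3: AAAAAAAAAAAAAAAAAAAAAAAAAABAAAAAAAAAAAAAAAAAAAAAAAAAAA
step 4: AAAAAAAAAAAAAAAAAAAAAAAAAAAAAAAAAAAAAAAAAAAAAAAAAAAAAAAAAA…AAAAAAAAAAAAAAAAAAAAAAAAAAAAAAAAAAAAAAAAAAAAAAAAAAAAAAAAAA  (len 162)
step 5: AAAAAAAAAAAAAAAAAAAAAAAAAAAAAAAAAAAAAAAAAAAAAAAAAAAAAAAAAA…AAAAAAAAAAAAAAAAAAAAAAAAAAAAAAAAAAAAAAAAAAAAAAAAAAAAAAAAAA  (len 486)
step 6: AAAAAAAAAAAAAAAAAAAAAAAAAAAAAAAAAAAAAAAAAAAAAAAAAAAAAAAAAA…AAAAAAAAAAAAAAAAAAAAAAAAAAAAAAAAAAAAAAAAAAAAAAAAAAAAAAAAAA  (len 1458)
step 7: AAAAAAAAAAAAAAAAAAAAAAAAAAAAAAAAAAAAAAAAAAAAAAAAAAAAAAAAAA…AAAAAAAAAAAAAAAAAAAAAAAAAAAAAAAAAAAAAAAAAAAAAAAAAAAAAAAAAA  (len 4374)

4373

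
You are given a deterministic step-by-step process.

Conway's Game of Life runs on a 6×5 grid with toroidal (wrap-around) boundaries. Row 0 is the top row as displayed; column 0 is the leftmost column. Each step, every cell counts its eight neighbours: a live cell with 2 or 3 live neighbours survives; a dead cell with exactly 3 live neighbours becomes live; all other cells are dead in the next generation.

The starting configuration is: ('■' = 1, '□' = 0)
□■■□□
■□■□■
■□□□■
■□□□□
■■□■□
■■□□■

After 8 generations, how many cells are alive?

2

step 0: □■■□□
■□■□■
■□□□■
■□□□□
■■□■□
■■□□■
step 1: □□■□□
□□■□■
□□□■□
□□□□□
□□■□□
□□□■■
step 2: □□■□■
□□■□□
□□□■□
□□□□□
□□□■□
□□■■□
step 3: □■■□□
□□■□□
□□□□□
□□□□□
□□■■□
□□■□■
step 4: □■■□□
□■■□□
□□□□□
□□□□□
□□■■□
□□□□□
step 5: □■■□□
□■■□□
□□□□□
□□□□□
□□□□□
□■□■□
step 6: ■□□■□
□■■□□
□□□□□
□□□□□
□□□□□
□■□□□
step 7: ■□□□□
□■■□□
□□□□□
□□□□□
□□□□□
□□□□□
step 8: □■□□□
□■□□□
□□□□□
□□□□□
□□□□□
□□□□□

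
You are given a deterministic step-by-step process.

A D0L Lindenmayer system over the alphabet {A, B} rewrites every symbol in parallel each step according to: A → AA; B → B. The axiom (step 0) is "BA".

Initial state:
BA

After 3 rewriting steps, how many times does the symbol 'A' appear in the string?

8

gen 0: BA
gen 1: BAA
gen 2: BAAAA
gen 3: BAAAAAAAA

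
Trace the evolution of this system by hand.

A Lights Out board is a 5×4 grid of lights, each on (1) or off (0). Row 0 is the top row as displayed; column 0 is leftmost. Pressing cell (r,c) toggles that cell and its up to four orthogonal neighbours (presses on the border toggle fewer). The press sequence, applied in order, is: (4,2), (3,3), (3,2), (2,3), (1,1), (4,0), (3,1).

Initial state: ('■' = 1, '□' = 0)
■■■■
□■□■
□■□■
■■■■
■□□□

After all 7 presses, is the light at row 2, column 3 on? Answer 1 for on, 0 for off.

1

step 0: ■■■■
□■□■
□■□■
■■■■
■□□□
step 1: ■■■■
□■□■
□■□■
■■□■
■■■■
step 2: ■■■■
□■□■
□■□□
■■■□
■■■□
step 3: ■■■■
□■□■
□■■□
■□□■
■■□□
step 4: ■■■■
□■□□
□■□■
■□□□
■■□□
step 5: ■□■■
■□■□
□□□■
■□□□
■■□□
step 6: ■□■■
■□■□
□□□■
□□□□
□□□□
step 7: ■□■■
■□■□
□■□■
■■■□
□■□□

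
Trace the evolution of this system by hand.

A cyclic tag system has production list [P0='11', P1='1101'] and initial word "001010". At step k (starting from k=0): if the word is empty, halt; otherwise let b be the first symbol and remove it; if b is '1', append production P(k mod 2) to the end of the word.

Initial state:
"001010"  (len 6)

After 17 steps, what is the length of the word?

step 0: "001010"  (len 6)
step 1: "01010"  (len 5)
step 2: "1010"  (len 4)
step 3: "01011"  (len 5)
step 4: "1011"  (len 4)
step 5: "01111"  (len 5)
step 6: "1111"  (len 4)
step 7: "11111"  (len 5)
step 8: "11111101"  (len 8)
step 9: "111110111"  (len 9)
step 10: "111101111101"  (len 12)
step 11: "1110111110111"  (len 13)
step 12: "1101111101111101"  (len 16)
step 13: "10111110111110111"  (len 17)
step 14: "01111101111101111101"  (len 20)
step 15: "1111101111101111101"  (len 19)
step 16: "1111011111011111011101"  (len 22)
step 17: "11101111101111101110111"  (len 23)

23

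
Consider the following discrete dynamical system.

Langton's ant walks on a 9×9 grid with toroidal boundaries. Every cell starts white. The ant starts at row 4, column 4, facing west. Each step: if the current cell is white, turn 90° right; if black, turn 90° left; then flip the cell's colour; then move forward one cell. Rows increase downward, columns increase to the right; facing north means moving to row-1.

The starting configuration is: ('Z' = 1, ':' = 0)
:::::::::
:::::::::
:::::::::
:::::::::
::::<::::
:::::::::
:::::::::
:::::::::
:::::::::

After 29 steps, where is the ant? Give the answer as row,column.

5,6

step 0: :::::::::
:::::::::
:::::::::
:::::::::
::::<::::
:::::::::
:::::::::
:::::::::
:::::::::
step 1: :::::::::
:::::::::
:::::::::
::::^::::
::::Z::::
:::::::::
:::::::::
:::::::::
:::::::::
step 2: :::::::::
:::::::::
:::::::::
::::Z>:::
::::Z::::
:::::::::
:::::::::
:::::::::
:::::::::
step 3: :::::::::
:::::::::
:::::::::
::::ZZ:::
::::Zv:::
:::::::::
:::::::::
:::::::::
:::::::::
step 4: :::::::::
:::::::::
:::::::::
::::ZZ:::
::::<Z:::
:::::::::
:::::::::
:::::::::
:::::::::
step 5: :::::::::
:::::::::
:::::::::
::::ZZ:::
:::::Z:::
::::v::::
:::::::::
:::::::::
:::::::::
step 6: :::::::::
:::::::::
:::::::::
::::ZZ:::
:::::Z:::
:::<Z::::
:::::::::
:::::::::
:::::::::
step 7: :::::::::
:::::::::
:::::::::
::::ZZ:::
:::^:Z:::
:::ZZ::::
:::::::::
:::::::::
:::::::::
step 8: :::::::::
:::::::::
:::::::::
::::ZZ:::
:::Z>Z:::
:::ZZ::::
:::::::::
:::::::::
:::::::::
step 9: :::::::::
:::::::::
:::::::::
::::ZZ:::
:::ZZZ:::
:::Zv::::
:::::::::
:::::::::
:::::::::
step 10: :::::::::
:::::::::
:::::::::
::::ZZ:::
:::ZZZ:::
:::Z:>:::
:::::::::
:::::::::
:::::::::
step 11: :::::::::
:::::::::
:::::::::
::::ZZ:::
:::ZZZ:::
:::Z:Z:::
:::::v:::
:::::::::
:::::::::
step 12: :::::::::
:::::::::
:::::::::
::::ZZ:::
:::ZZZ:::
:::Z:Z:::
::::<Z:::
:::::::::
:::::::::
step 13: :::::::::
:::::::::
:::::::::
::::ZZ:::
:::ZZZ:::
:::Z^Z:::
::::ZZ:::
:::::::::
:::::::::
step 14: :::::::::
:::::::::
:::::::::
::::ZZ:::
:::ZZZ:::
:::ZZ>:::
::::ZZ:::
:::::::::
:::::::::
step 15: :::::::::
:::::::::
:::::::::
::::ZZ:::
:::ZZ^:::
:::ZZ::::
::::ZZ:::
:::::::::
:::::::::
step 16: :::::::::
:::::::::
:::::::::
::::ZZ:::
:::Z<::::
:::ZZ::::
::::ZZ:::
:::::::::
:::::::::
step 17: :::::::::
:::::::::
:::::::::
::::ZZ:::
:::Z:::::
:::Zv::::
::::ZZ:::
:::::::::
:::::::::
step 18: :::::::::
:::::::::
:::::::::
::::ZZ:::
:::Z:::::
:::Z:>:::
::::ZZ:::
:::::::::
:::::::::
step 19: :::::::::
:::::::::
:::::::::
::::ZZ:::
:::Z:::::
:::Z:Z:::
::::Zv:::
:::::::::
:::::::::
step 20: :::::::::
:::::::::
:::::::::
::::ZZ:::
:::Z:::::
:::Z:Z:::
::::Z:>::
:::::::::
:::::::::
step 21: :::::::::
:::::::::
:::::::::
::::ZZ:::
:::Z:::::
:::Z:Z:::
::::Z:Z::
::::::v::
:::::::::
step 22: :::::::::
:::::::::
:::::::::
::::ZZ:::
:::Z:::::
:::Z:Z:::
::::Z:Z::
:::::<Z::
:::::::::
step 23: :::::::::
:::::::::
:::::::::
::::ZZ:::
:::Z:::::
:::Z:Z:::
::::Z^Z::
:::::ZZ::
:::::::::
step 24: :::::::::
:::::::::
:::::::::
::::ZZ:::
:::Z:::::
:::Z:Z:::
::::ZZ>::
:::::ZZ::
:::::::::
step 25: :::::::::
:::::::::
:::::::::
::::ZZ:::
:::Z:::::
:::Z:Z^::
::::ZZ:::
:::::ZZ::
:::::::::
step 26: :::::::::
:::::::::
:::::::::
::::ZZ:::
:::Z:::::
:::Z:ZZ>:
::::ZZ:::
:::::ZZ::
:::::::::
step 27: :::::::::
:::::::::
:::::::::
::::ZZ:::
:::Z:::::
:::Z:ZZZ:
::::ZZ:v:
:::::ZZ::
:::::::::
step 28: :::::::::
:::::::::
:::::::::
::::ZZ:::
:::Z:::::
:::Z:ZZZ:
::::ZZ<Z:
:::::ZZ::
:::::::::
step 29: :::::::::
:::::::::
:::::::::
::::ZZ:::
:::Z:::::
:::Z:Z^Z:
::::ZZZZ:
:::::ZZ::
:::::::::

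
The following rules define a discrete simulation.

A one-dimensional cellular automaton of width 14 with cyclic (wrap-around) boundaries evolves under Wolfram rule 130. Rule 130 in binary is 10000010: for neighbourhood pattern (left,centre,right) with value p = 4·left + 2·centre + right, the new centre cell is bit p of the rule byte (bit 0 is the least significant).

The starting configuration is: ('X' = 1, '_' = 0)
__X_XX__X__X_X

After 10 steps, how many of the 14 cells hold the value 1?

3

step 0: __X_XX__X__X_X
step 1: _X_____X__X___
step 2: X_____X__X____
step 3: _____X__X____X
step 4: ____X__X____X_
step 5: ___X__X____X__
step 6: __X__X____X___
step 7: _X__X____X____
step 8: X__X____X_____
step 9: __X____X_____X
step 10: _X____X_____X_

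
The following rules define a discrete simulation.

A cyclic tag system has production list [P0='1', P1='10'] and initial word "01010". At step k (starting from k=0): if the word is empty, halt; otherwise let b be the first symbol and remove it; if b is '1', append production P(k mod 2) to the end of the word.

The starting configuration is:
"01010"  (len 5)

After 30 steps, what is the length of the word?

t=0: "01010"  (len 5)
t=1: "1010"  (len 4)
t=2: "01010"  (len 5)
t=3: "1010"  (len 4)
t=4: "01010"  (len 5)
t=5: "1010"  (len 4)
t=6: "01010"  (len 5)
t=7: "1010"  (len 4)
t=8: "01010"  (len 5)
t=9: "1010"  (len 4)
t=10: "01010"  (len 5)
t=11: "1010"  (len 4)
t=12: "01010"  (len 5)
t=13: "1010"  (len 4)
t=14: "01010"  (len 5)
t=15: "1010"  (len 4)
t=16: "01010"  (len 5)
t=17: "1010"  (len 4)
t=18: "01010"  (len 5)
t=19: "1010"  (len 4)
t=20: "01010"  (len 5)
t=21: "1010"  (len 4)
t=22: "01010"  (len 5)
t=23: "1010"  (len 4)
t=24: "01010"  (len 5)
t=25: "1010"  (len 4)
t=26: "01010"  (len 5)
t=27: "1010"  (len 4)
t=28: "01010"  (len 5)
t=29: "1010"  (len 4)
t=30: "01010"  (len 5)

5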